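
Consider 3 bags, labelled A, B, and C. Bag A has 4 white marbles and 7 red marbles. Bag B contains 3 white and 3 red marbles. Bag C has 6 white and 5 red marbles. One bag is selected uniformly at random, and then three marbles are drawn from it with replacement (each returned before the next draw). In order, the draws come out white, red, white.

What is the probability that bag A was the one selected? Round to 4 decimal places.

Compute the likelihood of the observed sequence for each case: P(data | bag A) = (4/11)(7/11)(4/11) = 0.084147; P(data | bag B) = (3/6)(3/6)(3/6) = 0.125; P(data | bag C) = (6/11)(5/11)(6/11) = 0.13524.
The prior-weighted likelihoods are 1/3 · 0.084147 = 0.028049, 1/3 · 0.125 = 0.041667, 1/3 · 0.13524 = 0.045079; these sum to 0.11479.
Hence P(bag A | data) = (0.028049) / (0.11479) = 0.24434.

0.2443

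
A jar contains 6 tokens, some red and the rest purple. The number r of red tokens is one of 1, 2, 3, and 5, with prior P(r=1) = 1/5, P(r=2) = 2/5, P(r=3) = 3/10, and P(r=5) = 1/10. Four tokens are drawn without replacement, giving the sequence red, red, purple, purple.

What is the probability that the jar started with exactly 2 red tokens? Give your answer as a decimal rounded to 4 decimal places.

0.4706

Compute the likelihood of the observed sequence for each case: P(data | r = 1) = (1/6)(0/5) = 0; P(data | r = 2) = (2/6)(1/5)(4/4)(3/3) = 1/15; P(data | r = 3) = (3/6)(2/5)(3/4)(2/3) = 1/10; P(data | r = 5) = (5/6)(4/5)(1/4)(0/3) = 0.
The prior-weighted likelihoods are 1/5 · 0 = 0, 2/5 · 1/15 = 2/75, 3/10 · 1/10 = 3/100, 1/10 · 0 = 0; summing to 17/300.
By Bayes' rule, P(r = 2 | data) = (2/75) / (17/300) = 8/17.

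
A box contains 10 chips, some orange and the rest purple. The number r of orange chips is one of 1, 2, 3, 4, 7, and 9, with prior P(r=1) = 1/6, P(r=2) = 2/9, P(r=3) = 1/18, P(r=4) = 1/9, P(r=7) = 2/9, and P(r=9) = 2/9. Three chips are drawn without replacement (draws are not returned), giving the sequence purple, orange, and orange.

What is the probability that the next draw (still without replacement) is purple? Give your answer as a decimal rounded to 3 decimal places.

For each hypothesis, P(data | H) works out to: P(data | r = 1) = (9/10)(1/9)(0/8) = 0; P(data | r = 2) = (8/10)(2/9)(1/8) = 0.022222; P(data | r = 3) = (7/10)(3/9)(2/8) = 0.058333; P(data | r = 4) = (6/10)(4/9)(3/8) = 0.1; P(data | r = 7) = (3/10)(7/9)(6/8) = 0.175; P(data | r = 9) = (1/10)(9/9)(8/8) = 0.1.
Multiplying each by its prior: 1/6 · 0 = 0, 2/9 · 0.022222 = 0.0049383, 1/18 · 0.058333 = 0.0032407, 1/9 · 0.1 = 0.011111, 2/9 · 0.175 = 0.038889, 2/9 · 0.1 = 0.022222; summing to 0.080401.
The posterior is then P(r = 1 | data) = 0, P(r = 2 | data) = 0.06142, P(r = 3 | data) = 0.040307, P(r = 4 | data) = 0.1382, P(r = 7 | data) = 0.48369, P(r = 9 | data) = 0.27639.
The predictive probability is P(purple next | data) = (1)(0.06142) + (6/7)(0.040307) + (5/7)(0.1382) + (2/7)(0.48369) + (0)(0.27639) = 0.33288.

0.333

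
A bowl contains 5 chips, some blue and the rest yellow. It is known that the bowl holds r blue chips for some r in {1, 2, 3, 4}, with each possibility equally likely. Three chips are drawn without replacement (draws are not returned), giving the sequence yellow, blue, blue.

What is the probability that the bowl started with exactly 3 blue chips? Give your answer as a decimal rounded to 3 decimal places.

Under each hypothesis, the probability of the observed sequence is: P(data | r = 1) = (4/5)(1/4)(0/3) = 0; P(data | r = 2) = (3/5)(2/4)(1/3) = 1/10; P(data | r = 3) = (2/5)(3/4)(2/3) = 1/5; P(data | r = 4) = (1/5)(4/4)(3/3) = 1/5.
Weighting by the prior gives 1/4 · 0 = 0, 1/4 · 1/10 = 1/40, 1/4 · 1/5 = 1/20, 1/4 · 1/5 = 1/20; with total 1/8.
Hence P(r = 3 | data) = (1/20) / (1/8) = 2/5.

0.400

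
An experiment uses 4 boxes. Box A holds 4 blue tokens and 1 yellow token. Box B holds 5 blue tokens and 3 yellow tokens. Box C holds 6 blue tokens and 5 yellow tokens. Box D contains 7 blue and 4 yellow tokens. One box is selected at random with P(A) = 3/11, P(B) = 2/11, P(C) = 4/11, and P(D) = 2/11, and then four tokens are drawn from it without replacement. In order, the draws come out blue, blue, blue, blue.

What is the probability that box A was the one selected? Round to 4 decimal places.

0.5278

The likelihood of the observed sequence under each hypothesis: P(data | box A) = (4/5)(3/4)(2/3)(1/2) = 0.2; P(data | box B) = (5/8)(4/7)(3/6)(2/5) = 0.071429; P(data | box C) = (6/11)(5/10)(4/9)(3/8) = 0.045455; P(data | box D) = (7/11)(6/10)(5/9)(4/8) = 0.10606.
The prior-weighted likelihoods are 3/11 · 0.2 = 0.054545, 2/11 · 0.071429 = 0.012987, 4/11 · 0.045455 = 0.016529, 2/11 · 0.10606 = 0.019284; with total 0.10335.
So P(box A | data) = (0.054545) / (0.10335) = 0.5278.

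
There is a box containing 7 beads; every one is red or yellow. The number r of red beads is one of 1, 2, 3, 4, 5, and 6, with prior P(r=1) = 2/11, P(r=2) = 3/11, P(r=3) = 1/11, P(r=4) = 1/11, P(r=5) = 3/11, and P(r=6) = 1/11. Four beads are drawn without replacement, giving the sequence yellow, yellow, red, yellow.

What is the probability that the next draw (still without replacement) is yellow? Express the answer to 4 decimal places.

The likelihood of the observed sequence under each hypothesis: P(data | r = 1) = (6/7)(5/6)(1/5)(4/4) = 1/7; P(data | r = 2) = (5/7)(4/6)(2/5)(3/4) = 1/7; P(data | r = 3) = (4/7)(3/6)(3/5)(2/4) = 3/35; P(data | r = 4) = (3/7)(2/6)(4/5)(1/4) = 1/35; P(data | r = 5) = (2/7)(1/6)(5/5)(0/4) = 0; P(data | r = 6) = (1/7)(0/6) = 0.
Weighting by the prior gives 2/11 · 1/7 = 2/77, 3/11 · 1/7 = 3/77, 1/11 · 3/35 = 3/385, 1/11 · 1/35 = 1/385, 3/11 · 0 = 0, 1/11 · 0 = 0; summing to 29/385.
Normalising, the posterior is P(r = 1 | data) = 10/29, P(r = 2 | data) = 15/29, P(r = 3 | data) = 3/29, P(r = 4 | data) = 1/29, P(r = 5 | data) = 0, P(r = 6 | data) = 0.
Averaging over the posterior, P(yellow next | data) = (1)(10/29) + (2/3)(15/29) + (1/3)(3/29) + (0)(1/29) = 21/29.

0.7241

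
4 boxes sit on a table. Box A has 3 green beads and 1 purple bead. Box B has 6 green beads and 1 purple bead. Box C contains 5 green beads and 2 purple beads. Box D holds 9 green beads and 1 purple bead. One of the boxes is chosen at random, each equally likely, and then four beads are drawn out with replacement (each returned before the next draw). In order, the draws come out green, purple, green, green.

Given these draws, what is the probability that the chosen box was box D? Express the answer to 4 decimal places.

0.1957

The likelihood of the observed sequence under each hypothesis: P(data | box A) = (3/4)(1/4)(3/4)(3/4) = 0.10547; P(data | box B) = (6/7)(1/7)(6/7)(6/7) = 0.089963; P(data | box C) = (5/7)(2/7)(5/7)(5/7) = 0.10412; P(data | box D) = (9/10)(1/10)(9/10)(9/10) = 0.0729.
Weighting by the prior gives 1/4 · 0.10547 = 0.026367, 1/4 · 0.089963 = 0.022491, 1/4 · 0.10412 = 0.026031, 1/4 · 0.0729 = 0.018225; summing to 0.093114.
Therefore the posterior P(box D | data) = (0.018225) / (0.093114) = 0.19573.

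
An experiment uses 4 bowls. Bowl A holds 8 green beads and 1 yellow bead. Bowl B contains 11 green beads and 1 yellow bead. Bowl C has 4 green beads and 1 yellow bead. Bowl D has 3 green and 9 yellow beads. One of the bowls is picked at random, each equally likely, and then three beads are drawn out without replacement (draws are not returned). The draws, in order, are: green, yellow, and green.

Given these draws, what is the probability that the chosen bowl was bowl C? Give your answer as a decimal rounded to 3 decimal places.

For each hypothesis, P(data | H) works out to: P(data | bowl A) = (8/9)(1/8)(7/7) = 0.11111; P(data | bowl B) = (11/12)(1/11)(10/10) = 0.083333; P(data | bowl C) = (4/5)(1/4)(3/3) = 0.2; P(data | bowl D) = (3/12)(9/11)(2/10) = 0.040909.
The prior-weighted likelihoods are 1/4 · 0.11111 = 0.027778, 1/4 · 0.083333 = 0.020833, 1/4 · 0.2 = 0.05, 1/4 · 0.040909 = 0.010227; with total 0.10884.
By Bayes' rule, P(bowl C | data) = (0.05) / (0.10884) = 0.4594.

0.459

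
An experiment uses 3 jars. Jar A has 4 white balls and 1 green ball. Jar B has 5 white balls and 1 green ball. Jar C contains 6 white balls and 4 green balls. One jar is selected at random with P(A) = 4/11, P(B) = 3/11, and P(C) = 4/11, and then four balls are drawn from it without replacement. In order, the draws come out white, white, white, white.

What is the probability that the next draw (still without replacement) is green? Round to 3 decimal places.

Under each hypothesis, the probability of the observed sequence is: P(data | jar A) = (4/5)(3/4)(2/3)(1/2) = 1/5; P(data | jar B) = (5/6)(4/5)(3/4)(2/3) = 1/3; P(data | jar C) = (6/10)(5/9)(4/8)(3/7) = 1/14.
Weighting by the prior gives 4/11 · 1/5 = 4/55, 3/11 · 1/3 = 1/11, 4/11 · 1/14 = 2/77; these sum to 73/385.
Normalising, the posterior is P(jar A | data) = 28/73, P(jar B | data) = 35/73, P(jar C | data) = 10/73.
Averaging over the posterior, P(green next | data) = (1)(28/73) + (1/2)(35/73) + (2/3)(10/73) = 313/438.

0.715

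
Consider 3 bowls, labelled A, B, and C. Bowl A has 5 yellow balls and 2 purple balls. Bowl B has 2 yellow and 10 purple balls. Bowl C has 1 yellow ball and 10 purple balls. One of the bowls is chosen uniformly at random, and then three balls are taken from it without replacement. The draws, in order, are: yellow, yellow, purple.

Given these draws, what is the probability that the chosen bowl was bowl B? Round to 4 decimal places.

0.0737

Compute the likelihood of the observed sequence for each case: P(data | bowl A) = (5/7)(4/6)(2/5) = 0.19048; P(data | bowl B) = (2/12)(1/11)(10/10) = 0.015152; P(data | bowl C) = (1/11)(0/10) = 0.
Weighting by the prior gives 1/3 · 0.19048 = 0.063492, 1/3 · 0.015152 = 0.0050505, 1/3 · 0 = 0; with total 0.068543.
Hence P(bowl B | data) = (0.0050505) / (0.068543) = 0.073684.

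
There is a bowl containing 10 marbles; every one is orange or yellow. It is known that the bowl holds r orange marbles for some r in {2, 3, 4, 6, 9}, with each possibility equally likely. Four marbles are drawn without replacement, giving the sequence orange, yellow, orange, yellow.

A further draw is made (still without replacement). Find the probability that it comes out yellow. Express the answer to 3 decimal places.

0.629

Compute the likelihood of the observed sequence for each case: P(data | r = 2) = (2/10)(8/9)(1/8)(7/7) = 0.022222; P(data | r = 3) = (3/10)(7/9)(2/8)(6/7) = 0.05; P(data | r = 4) = (4/10)(6/9)(3/8)(5/7) = 0.071429; P(data | r = 6) = (6/10)(4/9)(5/8)(3/7) = 0.071429; P(data | r = 9) = (9/10)(1/9)(8/8)(0/7) = 0.
Weighting by the prior gives 1/5 · 0.022222 = 0.0044444, 1/5 · 0.05 = 0.01, 1/5 · 0.071429 = 0.014286, 1/5 · 0.071429 = 0.014286, 1/5 · 0 = 0; summing to 0.043016.
Normalising, the posterior is P(r = 2 | data) = 0.10332, P(r = 3 | data) = 0.23247, P(r = 4 | data) = 0.3321, P(r = 6 | data) = 0.3321, P(r = 9 | data) = 0.
So P(yellow next | data) = Σ P(yellow next | H) P(H | data) = (1)(0.10332) + (5/6)(0.23247) + (2/3)(0.3321) + (1/3)(0.3321) = 0.62915.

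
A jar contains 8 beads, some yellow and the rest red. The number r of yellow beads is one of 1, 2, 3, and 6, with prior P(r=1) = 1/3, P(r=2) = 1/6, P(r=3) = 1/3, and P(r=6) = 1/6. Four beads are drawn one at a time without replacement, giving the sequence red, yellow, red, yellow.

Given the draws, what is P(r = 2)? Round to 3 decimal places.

The likelihood of the observed sequence under each hypothesis: P(data | r = 1) = (7/8)(1/7)(6/6)(0/5) = 0; P(data | r = 2) = (6/8)(2/7)(5/6)(1/5) = 1/28; P(data | r = 3) = (5/8)(3/7)(4/6)(2/5) = 1/14; P(data | r = 6) = (2/8)(6/7)(1/6)(5/5) = 1/28.
Multiplying each by its prior: 1/3 · 0 = 0, 1/6 · 1/28 = 1/168, 1/3 · 1/14 = 1/42, 1/6 · 1/28 = 1/168; these sum to 1/28.
Therefore the posterior P(r = 2 | data) = (1/168) / (1/28) = 1/6.

0.167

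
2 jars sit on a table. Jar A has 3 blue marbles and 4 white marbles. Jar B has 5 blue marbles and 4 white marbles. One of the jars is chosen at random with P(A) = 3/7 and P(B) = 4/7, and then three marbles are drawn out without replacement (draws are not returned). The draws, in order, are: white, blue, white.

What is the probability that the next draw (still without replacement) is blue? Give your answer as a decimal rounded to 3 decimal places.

0.580

The likelihood of the observed sequence under each hypothesis: P(data | jar A) = (4/7)(3/6)(3/5) = 6/35; P(data | jar B) = (4/9)(5/8)(3/7) = 5/42.
Multiplying each by its prior: 3/7 · 6/35 = 18/245, 4/7 · 5/42 = 10/147; these sum to 104/735.
Normalising, the posterior is P(jar A | data) = 27/52, P(jar B | data) = 25/52.
So P(blue next | data) = Σ P(blue next | H) P(H | data) = (1/2)(27/52) + (2/3)(25/52) = 181/312.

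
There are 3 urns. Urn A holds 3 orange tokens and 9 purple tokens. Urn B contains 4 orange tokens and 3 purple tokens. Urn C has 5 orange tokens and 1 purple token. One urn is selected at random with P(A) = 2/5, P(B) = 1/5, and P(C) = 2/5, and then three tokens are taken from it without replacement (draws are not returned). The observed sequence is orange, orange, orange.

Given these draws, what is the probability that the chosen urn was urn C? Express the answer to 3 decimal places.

0.890

The likelihood of the observed sequence under each hypothesis: P(data | urn A) = (3/12)(2/11)(1/10) = 1/220; P(data | urn B) = (4/7)(3/6)(2/5) = 4/35; P(data | urn C) = (5/6)(4/5)(3/4) = 1/2.
Multiplying each by its prior: 2/5 · 1/220 = 1/550, 1/5 · 4/35 = 4/175, 2/5 · 1/2 = 1/5; summing to 173/770.
By Bayes' rule, P(urn C | data) = (1/5) / (173/770) = 154/173.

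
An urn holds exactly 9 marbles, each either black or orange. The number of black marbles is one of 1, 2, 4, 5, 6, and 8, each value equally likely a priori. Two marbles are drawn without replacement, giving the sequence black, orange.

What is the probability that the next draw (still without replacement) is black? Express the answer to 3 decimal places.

0.487

For each hypothesis, P(data | H) works out to: P(data | r = 1) = (1/9)(8/8) = 1/9; P(data | r = 2) = (2/9)(7/8) = 7/36; P(data | r = 4) = (4/9)(5/8) = 5/18; P(data | r = 5) = (5/9)(4/8) = 5/18; P(data | r = 6) = (6/9)(3/8) = 1/4; P(data | r = 8) = (8/9)(1/8) = 1/9.
Weighting by the prior gives 1/6 · 1/9 = 1/54, 1/6 · 7/36 = 7/216, 1/6 · 5/18 = 5/108, 1/6 · 5/18 = 5/108, 1/6 · 1/4 = 1/24, 1/6 · 1/9 = 1/54; these sum to 11/54.
Normalising, the posterior is P(r = 1 | data) = 1/11, P(r = 2 | data) = 7/44, P(r = 4 | data) = 5/22, P(r = 5 | data) = 5/22, P(r = 6 | data) = 9/44, P(r = 8 | data) = 1/11.
Averaging over the posterior, P(black next | data) = (0)(1/11) + (1/7)(7/44) + (3/7)(5/22) + (4/7)(5/22) + (5/7)(9/44) + (1)(1/11) = 75/154.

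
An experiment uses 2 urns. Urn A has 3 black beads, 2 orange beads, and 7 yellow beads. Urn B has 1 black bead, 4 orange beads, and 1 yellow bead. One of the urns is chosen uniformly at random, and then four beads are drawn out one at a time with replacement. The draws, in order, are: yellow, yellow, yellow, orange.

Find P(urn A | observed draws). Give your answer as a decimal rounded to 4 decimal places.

Compute the likelihood of the observed sequence for each case: P(data | urn A) = (7/12)(7/12)(7/12)(2/12) = 0.033083; P(data | urn B) = (1/6)(1/6)(1/6)(4/6) = 0.0030864.
Weighting by the prior gives 1/2 · 0.033083 = 0.016541, 1/2 · 0.0030864 = 0.0015432; these sum to 0.018084.
Therefore the posterior P(urn A | data) = (0.016541) / (0.018084) = 0.91467.

0.9147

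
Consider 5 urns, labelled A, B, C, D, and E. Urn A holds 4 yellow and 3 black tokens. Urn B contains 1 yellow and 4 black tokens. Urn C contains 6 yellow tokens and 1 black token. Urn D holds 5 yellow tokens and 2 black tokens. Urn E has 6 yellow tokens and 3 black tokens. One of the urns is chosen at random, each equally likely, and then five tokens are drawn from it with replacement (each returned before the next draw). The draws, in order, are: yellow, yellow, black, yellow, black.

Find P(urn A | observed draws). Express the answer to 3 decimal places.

The likelihood of the observed sequence under each hypothesis: P(data | urn A) = (4/7)(4/7)(3/7)(4/7)(3/7) = 0.034271; P(data | urn B) = (1/5)(1/5)(4/5)(1/5)(4/5) = 0.00512; P(data | urn C) = (6/7)(6/7)(1/7)(6/7)(1/7) = 0.012852; P(data | urn D) = (5/7)(5/7)(2/7)(5/7)(2/7) = 0.02975; P(data | urn E) = (6/9)(6/9)(3/9)(6/9)(3/9) = 0.032922.
The prior-weighted likelihoods are 1/5 · 0.034271 = 0.0068543, 1/5 · 0.00512 = 0.001024, 1/5 · 0.012852 = 0.0025704, 1/5 · 0.02975 = 0.0059499, 1/5 · 0.032922 = 0.0065844; with total 0.022983.
So P(urn A | data) = (0.0068543) / (0.022983) = 0.29823.

0.298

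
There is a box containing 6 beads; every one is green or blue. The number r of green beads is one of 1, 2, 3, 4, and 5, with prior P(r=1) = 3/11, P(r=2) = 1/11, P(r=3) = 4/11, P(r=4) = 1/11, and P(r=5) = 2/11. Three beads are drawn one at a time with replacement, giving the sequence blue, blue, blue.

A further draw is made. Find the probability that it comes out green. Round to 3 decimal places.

0.260

The likelihood of the observed sequence under each hypothesis: P(data | r = 1) = (5/6)(5/6)(5/6) = 0.5787; P(data | r = 2) = (4/6)(4/6)(4/6) = 0.2963; P(data | r = 3) = (3/6)(3/6)(3/6) = 0.125; P(data | r = 4) = (2/6)(2/6)(2/6) = 0.037037; P(data | r = 5) = (1/6)(1/6)(1/6) = 0.0046296.
Multiplying each by its prior: 3/11 · 0.5787 = 0.15783, 1/11 · 0.2963 = 0.026936, 4/11 · 0.125 = 0.045455, 1/11 · 0.037037 = 0.003367, 2/11 · 0.0046296 = 0.00084175; with total 0.23443.
Normalising, the posterior is P(r = 1 | data) = 0.67325, P(r = 2 | data) = 0.1149, P(r = 3 | data) = 0.1939, P(r = 4 | data) = 0.014363, P(r = 5 | data) = 0.0035907.
So P(green next | data) = Σ P(green next | H) P(H | data) = (1/6)(0.67325) + (1/3)(0.1149) + (1/2)(0.1939) + (2/3)(0.014363) + (5/6)(0.0035907) = 0.26002.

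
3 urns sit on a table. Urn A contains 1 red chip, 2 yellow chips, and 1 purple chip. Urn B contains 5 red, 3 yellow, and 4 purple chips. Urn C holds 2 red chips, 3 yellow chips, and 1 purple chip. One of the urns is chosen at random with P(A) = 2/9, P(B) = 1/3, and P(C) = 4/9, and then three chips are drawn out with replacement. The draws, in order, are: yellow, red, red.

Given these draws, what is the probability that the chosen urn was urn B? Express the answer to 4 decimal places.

0.3138

The likelihood of the observed sequence under each hypothesis: P(data | urn A) = (2/4)(1/4)(1/4) = 0.03125; P(data | urn B) = (3/12)(5/12)(5/12) = 0.043403; P(data | urn C) = (3/6)(2/6)(2/6) = 0.055556.
The prior-weighted likelihoods are 2/9 · 0.03125 = 0.0069444, 1/3 · 0.043403 = 0.014468, 4/9 · 0.055556 = 0.024691; with total 0.046103.
By Bayes' rule, P(urn B | data) = (0.014468) / (0.046103) = 0.31381.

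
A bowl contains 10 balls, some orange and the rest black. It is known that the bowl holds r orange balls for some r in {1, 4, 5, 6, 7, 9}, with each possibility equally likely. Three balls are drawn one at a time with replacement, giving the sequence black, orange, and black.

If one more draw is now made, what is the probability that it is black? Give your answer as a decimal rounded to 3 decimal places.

0.541

The likelihood of the observed sequence under each hypothesis: P(data | r = 1) = (9/10)(1/10)(9/10) = 0.081; P(data | r = 4) = (6/10)(4/10)(6/10) = 0.144; P(data | r = 5) = (5/10)(5/10)(5/10) = 0.125; P(data | r = 6) = (4/10)(6/10)(4/10) = 0.096; P(data | r = 7) = (3/10)(7/10)(3/10) = 0.063; P(data | r = 9) = (1/10)(9/10)(1/10) = 0.009.
Weighting by the prior gives 1/6 · 0.081 = 0.0135, 1/6 · 0.144 = 0.024, 1/6 · 0.125 = 0.020833, 1/6 · 0.096 = 0.016, 1/6 · 0.063 = 0.0105, 1/6 · 0.009 = 0.0015; these sum to 0.086333.
The posterior is then P(r = 1 | data) = 0.15637, P(r = 4 | data) = 0.27799, P(r = 5 | data) = 0.24131, P(r = 6 | data) = 0.18533, P(r = 7 | data) = 0.12162, P(r = 9 | data) = 0.017375.
The predictive probability is P(black next | data) = (9/10)(0.15637) + (3/5)(0.27799) + (1/2)(0.24131) + (2/5)(0.18533) + (3/10)(0.12162) + (1/10)(0.017375) = 0.54054.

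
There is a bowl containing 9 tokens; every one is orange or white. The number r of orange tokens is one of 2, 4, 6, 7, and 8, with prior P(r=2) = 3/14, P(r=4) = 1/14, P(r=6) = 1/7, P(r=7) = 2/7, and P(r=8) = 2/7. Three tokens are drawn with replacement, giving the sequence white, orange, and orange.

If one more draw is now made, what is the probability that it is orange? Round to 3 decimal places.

0.711

The likelihood of the observed sequence under each hypothesis: P(data | r = 2) = (7/9)(2/9)(2/9) = 0.038409; P(data | r = 4) = (5/9)(4/9)(4/9) = 0.10974; P(data | r = 6) = (3/9)(6/9)(6/9) = 0.14815; P(data | r = 7) = (2/9)(7/9)(7/9) = 0.13443; P(data | r = 8) = (1/9)(8/9)(8/9) = 0.087791.
The prior-weighted likelihoods are 3/14 · 0.038409 = 0.0082305, 1/14 · 0.10974 = 0.0078385, 1/7 · 0.14815 = 0.021164, 2/7 · 0.13443 = 0.038409, 2/7 · 0.087791 = 0.025083; with total 0.10073.
Dividing through by the total gives posterior P(r = 2 | data) = 0.081712, P(r = 4 | data) = 0.077821, P(r = 6 | data) = 0.21012, P(r = 7 | data) = 0.38132, P(r = 8 | data) = 0.24903.
So P(orange next | data) = Σ P(orange next | H) P(H | data) = (2/9)(0.081712) + (4/9)(0.077821) + (2/3)(0.21012) + (7/9)(0.38132) + (8/9)(0.24903) = 0.71077.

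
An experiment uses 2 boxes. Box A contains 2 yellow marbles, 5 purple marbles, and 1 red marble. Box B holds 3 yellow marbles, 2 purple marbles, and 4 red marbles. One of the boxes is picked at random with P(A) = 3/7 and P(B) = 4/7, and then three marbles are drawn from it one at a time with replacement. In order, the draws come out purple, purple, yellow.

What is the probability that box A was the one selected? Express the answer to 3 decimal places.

Under each hypothesis, the probability of the observed sequence is: P(data | box A) = (5/8)(5/8)(2/8) = 0.097656; P(data | box B) = (2/9)(2/9)(3/9) = 0.016461.
The prior-weighted likelihoods are 3/7 · 0.097656 = 0.041853, 4/7 · 0.016461 = 0.0094062; with total 0.051259.
So P(box A | data) = (0.041853) / (0.051259) = 0.8165.

0.816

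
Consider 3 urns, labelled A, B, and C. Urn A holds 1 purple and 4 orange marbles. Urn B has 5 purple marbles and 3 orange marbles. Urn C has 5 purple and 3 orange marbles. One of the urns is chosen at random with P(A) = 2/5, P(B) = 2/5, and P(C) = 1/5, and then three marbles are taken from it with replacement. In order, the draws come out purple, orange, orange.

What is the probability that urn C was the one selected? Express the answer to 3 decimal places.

0.169

The likelihood of the observed sequence under each hypothesis: P(data | urn A) = (1/5)(4/5)(4/5) = 0.128; P(data | urn B) = (5/8)(3/8)(3/8) = 0.087891; P(data | urn C) = (5/8)(3/8)(3/8) = 0.087891.
Weighting by the prior gives 2/5 · 0.128 = 0.0512, 2/5 · 0.087891 = 0.035156, 1/5 · 0.087891 = 0.017578; with total 0.10393.
Therefore the posterior P(urn C | data) = (0.017578) / (0.10393) = 0.16913.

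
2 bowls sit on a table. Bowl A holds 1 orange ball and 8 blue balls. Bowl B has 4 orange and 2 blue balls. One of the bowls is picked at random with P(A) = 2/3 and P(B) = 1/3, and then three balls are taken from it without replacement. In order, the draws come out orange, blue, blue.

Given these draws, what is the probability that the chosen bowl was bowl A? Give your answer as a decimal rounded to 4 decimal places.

Compute the likelihood of the observed sequence for each case: P(data | bowl A) = (1/9)(8/8)(7/7) = 1/9; P(data | bowl B) = (4/6)(2/5)(1/4) = 1/15.
The prior-weighted likelihoods are 2/3 · 1/9 = 2/27, 1/3 · 1/15 = 1/45; these sum to 13/135.
Hence P(bowl A | data) = (2/27) / (13/135) = 10/13.

0.7692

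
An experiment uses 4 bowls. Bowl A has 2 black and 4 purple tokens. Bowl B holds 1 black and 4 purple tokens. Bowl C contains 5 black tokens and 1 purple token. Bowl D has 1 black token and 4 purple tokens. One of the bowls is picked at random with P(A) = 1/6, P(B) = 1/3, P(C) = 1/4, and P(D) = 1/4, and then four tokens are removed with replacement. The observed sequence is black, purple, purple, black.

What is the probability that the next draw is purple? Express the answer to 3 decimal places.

0.652

For each hypothesis, P(data | H) works out to: P(data | bowl A) = (2/6)(4/6)(4/6)(2/6) = 0.049383; P(data | bowl B) = (1/5)(4/5)(4/5)(1/5) = 0.0256; P(data | bowl C) = (5/6)(1/6)(1/6)(5/6) = 0.01929; P(data | bowl D) = (1/5)(4/5)(4/5)(1/5) = 0.0256.
The prior-weighted likelihoods are 1/6 · 0.049383 = 0.0082305, 1/3 · 0.0256 = 0.0085333, 1/4 · 0.01929 = 0.0048225, 1/4 · 0.0256 = 0.0064; summing to 0.027986.
Dividing through by the total gives posterior P(bowl A | data) = 0.29409, P(bowl B | data) = 0.30491, P(bowl C | data) = 0.17232, P(bowl D | data) = 0.22868.
The predictive probability is P(purple next | data) = (2/3)(0.29409) + (4/5)(0.30491) + (1/6)(0.17232) + (4/5)(0.22868) = 0.65165.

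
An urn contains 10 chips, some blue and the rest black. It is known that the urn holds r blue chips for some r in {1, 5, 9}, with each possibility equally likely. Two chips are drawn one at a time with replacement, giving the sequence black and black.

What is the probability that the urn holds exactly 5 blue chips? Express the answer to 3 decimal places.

Compute the likelihood of the observed sequence for each case: P(data | r = 1) = (9/10)(9/10) = 81/100; P(data | r = 5) = (5/10)(5/10) = 1/4; P(data | r = 9) = (1/10)(1/10) = 1/100.
Weighting by the prior gives 1/3 · 81/100 = 27/100, 1/3 · 1/4 = 1/12, 1/3 · 1/100 = 1/300; summing to 107/300.
Therefore the posterior P(r = 5 | data) = (1/12) / (107/300) = 25/107.

0.234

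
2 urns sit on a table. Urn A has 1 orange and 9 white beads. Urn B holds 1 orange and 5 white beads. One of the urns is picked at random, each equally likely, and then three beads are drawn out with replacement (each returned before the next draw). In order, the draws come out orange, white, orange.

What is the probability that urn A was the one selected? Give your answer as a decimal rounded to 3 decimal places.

Under each hypothesis, the probability of the observed sequence is: P(data | urn A) = (1/10)(9/10)(1/10) = 0.009; P(data | urn B) = (1/6)(5/6)(1/6) = 0.023148.
The prior-weighted likelihoods are 1/2 · 0.009 = 0.0045, 1/2 · 0.023148 = 0.011574; these sum to 0.016074.
So P(urn A | data) = (0.0045) / (0.016074) = 0.27995.

0.280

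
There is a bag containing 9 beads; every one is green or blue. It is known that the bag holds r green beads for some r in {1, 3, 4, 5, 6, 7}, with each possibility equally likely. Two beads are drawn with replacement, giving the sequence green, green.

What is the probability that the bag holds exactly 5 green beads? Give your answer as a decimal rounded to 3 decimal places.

0.184

For each hypothesis, P(data | H) works out to: P(data | r = 1) = (1/9)(1/9) = 1/81; P(data | r = 3) = (3/9)(3/9) = 1/9; P(data | r = 4) = (4/9)(4/9) = 16/81; P(data | r = 5) = (5/9)(5/9) = 25/81; P(data | r = 6) = (6/9)(6/9) = 4/9; P(data | r = 7) = (7/9)(7/9) = 49/81.
Multiplying each by its prior: 1/6 · 1/81 = 1/486, 1/6 · 1/9 = 1/54, 1/6 · 16/81 = 8/243, 1/6 · 25/81 = 25/486, 1/6 · 4/9 = 2/27, 1/6 · 49/81 = 49/486; these sum to 68/243.
Hence P(r = 5 | data) = (25/486) / (68/243) = 25/136.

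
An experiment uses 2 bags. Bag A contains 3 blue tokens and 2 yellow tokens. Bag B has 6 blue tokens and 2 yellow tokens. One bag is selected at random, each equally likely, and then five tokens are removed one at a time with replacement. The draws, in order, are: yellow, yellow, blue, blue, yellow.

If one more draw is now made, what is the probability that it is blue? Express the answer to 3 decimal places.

For each hypothesis, P(data | H) works out to: P(data | bag A) = (2/5)(2/5)(3/5)(3/5)(2/5) = 0.02304; P(data | bag B) = (2/8)(2/8)(6/8)(6/8)(2/8) = 0.0087891.
Multiplying each by its prior: 1/2 · 0.02304 = 0.01152, 1/2 · 0.0087891 = 0.0043945; summing to 0.015915.
The posterior is then P(bag A | data) = 0.72387, P(bag B | data) = 0.27613.
So P(blue next | data) = Σ P(blue next | H) P(H | data) = (3/5)(0.72387) + (3/4)(0.27613) = 0.64142.

0.641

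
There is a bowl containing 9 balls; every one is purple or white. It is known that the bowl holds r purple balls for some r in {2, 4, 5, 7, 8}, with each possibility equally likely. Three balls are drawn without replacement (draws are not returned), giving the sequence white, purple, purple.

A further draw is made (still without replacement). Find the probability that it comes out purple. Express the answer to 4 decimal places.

Compute the likelihood of the observed sequence for each case: P(data | r = 2) = (7/9)(2/8)(1/7) = 1/36; P(data | r = 4) = (5/9)(4/8)(3/7) = 5/42; P(data | r = 5) = (4/9)(5/8)(4/7) = 10/63; P(data | r = 7) = (2/9)(7/8)(6/7) = 1/6; P(data | r = 8) = (1/9)(8/8)(7/7) = 1/9.
The prior-weighted likelihoods are 1/5 · 1/36 = 1/180, 1/5 · 5/42 = 1/42, 1/5 · 10/63 = 2/63, 1/5 · 1/6 = 1/30, 1/5 · 1/9 = 1/45; summing to 7/60.
Dividing through by the total gives posterior P(r = 2 | data) = 1/21, P(r = 4 | data) = 10/49, P(r = 5 | data) = 40/147, P(r = 7 | data) = 2/7, P(r = 8 | data) = 4/21.
So P(purple next | data) = Σ P(purple next | H) P(H | data) = (0)(1/21) + (1/3)(10/49) + (1/2)(40/147) + (5/6)(2/7) + (1)(4/21) = 31/49.

0.6327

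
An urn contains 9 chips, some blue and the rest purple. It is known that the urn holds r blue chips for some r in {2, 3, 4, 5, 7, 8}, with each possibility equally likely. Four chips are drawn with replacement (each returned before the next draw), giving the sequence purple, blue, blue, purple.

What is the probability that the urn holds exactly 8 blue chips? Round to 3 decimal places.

0.041

Compute the likelihood of the observed sequence for each case: P(data | r = 2) = (7/9)(2/9)(2/9)(7/9) = 0.029873; P(data | r = 3) = (6/9)(3/9)(3/9)(6/9) = 0.049383; P(data | r = 4) = (5/9)(4/9)(4/9)(5/9) = 0.060966; P(data | r = 5) = (4/9)(5/9)(5/9)(4/9) = 0.060966; P(data | r = 7) = (2/9)(7/9)(7/9)(2/9) = 0.029873; P(data | r = 8) = (1/9)(8/9)(8/9)(1/9) = 0.0097546.
Multiplying each by its prior: 1/6 · 0.029873 = 0.0049789, 1/6 · 0.049383 = 0.0082305, 1/6 · 0.060966 = 0.010161, 1/6 · 0.060966 = 0.010161, 1/6 · 0.029873 = 0.0049789, 1/6 · 0.0097546 = 0.0016258; these sum to 0.040136.
By Bayes' rule, P(r = 8 | data) = (0.0016258) / (0.040136) = 0.040506.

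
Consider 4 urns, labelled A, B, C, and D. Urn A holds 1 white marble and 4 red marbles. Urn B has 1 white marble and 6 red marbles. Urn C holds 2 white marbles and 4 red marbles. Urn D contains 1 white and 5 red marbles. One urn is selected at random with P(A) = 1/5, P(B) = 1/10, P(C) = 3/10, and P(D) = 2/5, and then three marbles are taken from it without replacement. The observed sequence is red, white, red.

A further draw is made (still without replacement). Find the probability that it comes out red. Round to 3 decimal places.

0.889

Under each hypothesis, the probability of the observed sequence is: P(data | urn A) = (4/5)(1/4)(3/3) = 1/5; P(data | urn B) = (6/7)(1/6)(5/5) = 1/7; P(data | urn C) = (4/6)(2/5)(3/4) = 1/5; P(data | urn D) = (5/6)(1/5)(4/4) = 1/6.
Multiplying each by its prior: 1/5 · 1/5 = 1/25, 1/10 · 1/7 = 1/70, 3/10 · 1/5 = 3/50, 2/5 · 1/6 = 1/15; summing to 19/105.
Dividing through by the total gives posterior P(urn A | data) = 21/95, P(urn B | data) = 3/38, P(urn C | data) = 63/190, P(urn D | data) = 7/19.
So P(red next | data) = Σ P(red next | H) P(H | data) = (1)(21/95) + (1)(3/38) + (2/3)(63/190) + (1)(7/19) = 169/190.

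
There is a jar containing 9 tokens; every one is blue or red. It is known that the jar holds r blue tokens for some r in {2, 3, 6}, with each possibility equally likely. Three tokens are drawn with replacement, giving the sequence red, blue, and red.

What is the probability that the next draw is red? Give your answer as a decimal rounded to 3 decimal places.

0.639

Compute the likelihood of the observed sequence for each case: P(data | r = 2) = (7/9)(2/9)(7/9) = 0.13443; P(data | r = 3) = (6/9)(3/9)(6/9) = 0.14815; P(data | r = 6) = (3/9)(6/9)(3/9) = 0.074074.
Multiplying each by its prior: 1/3 · 0.13443 = 0.04481, 1/3 · 0.14815 = 0.049383, 1/3 · 0.074074 = 0.024691; these sum to 0.11888.
Dividing through by the total gives posterior P(r = 2 | data) = 0.37692, P(r = 3 | data) = 0.41538, P(r = 6 | data) = 0.20769.
The predictive probability is P(red next | data) = (7/9)(0.37692) + (2/3)(0.41538) + (1/3)(0.20769) = 0.63932.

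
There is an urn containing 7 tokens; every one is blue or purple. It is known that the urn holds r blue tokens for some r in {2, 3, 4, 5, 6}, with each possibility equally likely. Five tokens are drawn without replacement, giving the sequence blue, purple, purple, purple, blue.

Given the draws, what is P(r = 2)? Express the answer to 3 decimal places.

For each hypothesis, P(data | H) works out to: P(data | r = 2) = (2/7)(5/6)(4/5)(3/4)(1/3) = 1/21; P(data | r = 3) = (3/7)(4/6)(3/5)(2/4)(2/3) = 2/35; P(data | r = 4) = (4/7)(3/6)(2/5)(1/4)(3/3) = 1/35; P(data | r = 5) = (5/7)(2/6)(1/5)(0/4) = 0; P(data | r = 6) = (6/7)(1/6)(0/5) = 0.
Weighting by the prior gives 1/5 · 1/21 = 1/105, 1/5 · 2/35 = 2/175, 1/5 · 1/35 = 1/175, 1/5 · 0 = 0, 1/5 · 0 = 0; summing to 2/75.
So P(r = 2 | data) = (1/105) / (2/75) = 5/14.

0.357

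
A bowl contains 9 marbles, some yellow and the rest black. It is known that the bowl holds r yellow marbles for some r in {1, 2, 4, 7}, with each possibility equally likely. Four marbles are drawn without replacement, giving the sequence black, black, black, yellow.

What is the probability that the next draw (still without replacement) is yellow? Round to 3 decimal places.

The likelihood of the observed sequence under each hypothesis: P(data | r = 1) = (8/9)(7/8)(6/7)(1/6) = 0.11111; P(data | r = 2) = (7/9)(6/8)(5/7)(2/6) = 0.13889; P(data | r = 4) = (5/9)(4/8)(3/7)(4/6) = 0.079365; P(data | r = 7) = (2/9)(1/8)(0/7) = 0.
The prior-weighted likelihoods are 1/4 · 0.11111 = 0.027778, 1/4 · 0.13889 = 0.034722, 1/4 · 0.079365 = 0.019841, 1/4 · 0 = 0; with total 0.082341.
The posterior is then P(r = 1 | data) = 0.33735, P(r = 2 | data) = 0.42169, P(r = 4 | data) = 0.24096, P(r = 7 | data) = 0.
Averaging over the posterior, P(yellow next | data) = (0)(0.33735) + (1/5)(0.42169) + (3/5)(0.24096) = 0.22892.

0.229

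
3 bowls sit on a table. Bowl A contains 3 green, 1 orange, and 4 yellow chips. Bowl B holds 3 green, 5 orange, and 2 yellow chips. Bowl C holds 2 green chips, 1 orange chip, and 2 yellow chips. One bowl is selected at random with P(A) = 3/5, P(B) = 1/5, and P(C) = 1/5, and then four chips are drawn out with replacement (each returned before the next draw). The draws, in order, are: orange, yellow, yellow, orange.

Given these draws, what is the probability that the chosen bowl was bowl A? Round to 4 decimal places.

Compute the likelihood of the observed sequence for each case: P(data | bowl A) = (1/8)(4/8)(4/8)(1/8) = 0.0039062; P(data | bowl B) = (5/10)(2/10)(2/10)(5/10) = 0.01; P(data | bowl C) = (1/5)(2/5)(2/5)(1/5) = 0.0064.
Multiplying each by its prior: 3/5 · 0.0039062 = 0.0023437, 1/5 · 0.01 = 0.002, 1/5 · 0.0064 = 0.00128; summing to 0.0056238.
Therefore the posterior P(bowl A | data) = (0.0023437) / (0.0056238) = 0.41676.

0.4168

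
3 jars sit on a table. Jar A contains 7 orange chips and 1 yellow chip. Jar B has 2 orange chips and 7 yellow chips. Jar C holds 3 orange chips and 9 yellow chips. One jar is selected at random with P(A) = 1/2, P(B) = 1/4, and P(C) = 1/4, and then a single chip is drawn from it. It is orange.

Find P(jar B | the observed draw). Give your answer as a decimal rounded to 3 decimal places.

Compute the likelihood of this draw for each case: P(data | jar A) = (7/8) = 7/8; P(data | jar B) = (2/9) = 2/9; P(data | jar C) = (3/12) = 1/4.
The prior-weighted likelihoods are 1/2 · 7/8 = 7/16, 1/4 · 2/9 = 1/18, 1/4 · 1/4 = 1/16; with total 5/9.
So P(jar B | data) = (1/18) / (5/9) = 1/10.

0.100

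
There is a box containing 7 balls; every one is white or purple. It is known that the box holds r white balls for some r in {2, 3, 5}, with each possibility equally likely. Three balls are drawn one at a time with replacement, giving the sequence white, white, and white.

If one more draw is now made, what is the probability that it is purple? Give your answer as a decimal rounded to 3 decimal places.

The likelihood of the observed sequence under each hypothesis: P(data | r = 2) = (2/7)(2/7)(2/7) = 0.023324; P(data | r = 3) = (3/7)(3/7)(3/7) = 0.078717; P(data | r = 5) = (5/7)(5/7)(5/7) = 0.36443.
Multiplying each by its prior: 1/3 · 0.023324 = 0.0077745, 1/3 · 0.078717 = 0.026239, 1/3 · 0.36443 = 0.12148; summing to 0.15549.
The posterior is then P(r = 2 | data) = 0.05, P(r = 3 | data) = 0.16875, P(r = 5 | data) = 0.78125.
So P(purple next | data) = Σ P(purple next | H) P(H | data) = (5/7)(0.05) + (4/7)(0.16875) + (2/7)(0.78125) = 0.35536.

0.355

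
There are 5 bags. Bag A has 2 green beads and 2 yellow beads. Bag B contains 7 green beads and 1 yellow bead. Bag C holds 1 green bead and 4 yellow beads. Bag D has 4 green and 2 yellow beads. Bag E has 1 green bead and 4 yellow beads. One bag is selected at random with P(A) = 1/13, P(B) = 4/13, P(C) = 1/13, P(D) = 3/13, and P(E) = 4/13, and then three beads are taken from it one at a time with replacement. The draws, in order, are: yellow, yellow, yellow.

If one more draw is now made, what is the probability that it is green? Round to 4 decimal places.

The likelihood of the observed sequence under each hypothesis: P(data | bag A) = (2/4)(2/4)(2/4) = 0.125; P(data | bag B) = (1/8)(1/8)(1/8) = 0.0019531; P(data | bag C) = (4/5)(4/5)(4/5) = 0.512; P(data | bag D) = (2/6)(2/6)(2/6) = 0.037037; P(data | bag E) = (4/5)(4/5)(4/5) = 0.512.
Multiplying each by its prior: 1/13 · 0.125 = 0.0096154, 4/13 · 0.0019531 = 0.00060096, 1/13 · 0.512 = 0.039385, 3/13 · 0.037037 = 0.008547, 4/13 · 0.512 = 0.15754; with total 0.21569.
Dividing through by the total gives posterior P(bag A | data) = 0.04458, P(bag B | data) = 0.0027863, P(bag C | data) = 0.1826, P(bag D | data) = 0.039627, P(bag E | data) = 0.73041.
The predictive probability is P(green next | data) = (1/2)(0.04458) + (7/8)(0.0027863) + (1/5)(0.1826) + (2/3)(0.039627) + (1/5)(0.73041) = 0.23375.

0.2337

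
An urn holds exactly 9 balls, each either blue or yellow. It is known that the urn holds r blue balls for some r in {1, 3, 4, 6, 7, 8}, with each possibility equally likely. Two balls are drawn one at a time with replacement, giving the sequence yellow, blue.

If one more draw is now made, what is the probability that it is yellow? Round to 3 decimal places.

0.468

For each hypothesis, P(data | H) works out to: P(data | r = 1) = (8/9)(1/9) = 8/81; P(data | r = 3) = (6/9)(3/9) = 2/9; P(data | r = 4) = (5/9)(4/9) = 20/81; P(data | r = 6) = (3/9)(6/9) = 2/9; P(data | r = 7) = (2/9)(7/9) = 14/81; P(data | r = 8) = (1/9)(8/9) = 8/81.
Weighting by the prior gives 1/6 · 8/81 = 4/243, 1/6 · 2/9 = 1/27, 1/6 · 20/81 = 10/243, 1/6 · 2/9 = 1/27, 1/6 · 14/81 = 7/243, 1/6 · 8/81 = 4/243; summing to 43/243.
The posterior is then P(r = 1 | data) = 4/43, P(r = 3 | data) = 9/43, P(r = 4 | data) = 10/43, P(r = 6 | data) = 9/43, P(r = 7 | data) = 7/43, P(r = 8 | data) = 4/43.
Averaging over the posterior, P(yellow next | data) = (8/9)(4/43) + (2/3)(9/43) + (5/9)(10/43) + (1/3)(9/43) + (2/9)(7/43) + (1/9)(4/43) = 181/387.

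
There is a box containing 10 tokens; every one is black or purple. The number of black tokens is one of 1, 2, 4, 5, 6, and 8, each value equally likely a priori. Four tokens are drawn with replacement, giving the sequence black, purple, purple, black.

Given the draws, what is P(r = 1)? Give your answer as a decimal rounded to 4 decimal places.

0.0342

Under each hypothesis, the probability of the observed sequence is: P(data | r = 1) = (1/10)(9/10)(9/10)(1/10) = 0.0081; P(data | r = 2) = (2/10)(8/10)(8/10)(2/10) = 0.0256; P(data | r = 4) = (4/10)(6/10)(6/10)(4/10) = 0.0576; P(data | r = 5) = (5/10)(5/10)(5/10)(5/10) = 0.0625; P(data | r = 6) = (6/10)(4/10)(4/10)(6/10) = 0.0576; P(data | r = 8) = (8/10)(2/10)(2/10)(8/10) = 0.0256.
Multiplying each by its prior: 1/6 · 0.0081 = 0.00135, 1/6 · 0.0256 = 0.0042667, 1/6 · 0.0576 = 0.0096, 1/6 · 0.0625 = 0.010417, 1/6 · 0.0576 = 0.0096, 1/6 · 0.0256 = 0.0042667; these sum to 0.0395.
Hence P(r = 1 | data) = (0.00135) / (0.0395) = 0.034177.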